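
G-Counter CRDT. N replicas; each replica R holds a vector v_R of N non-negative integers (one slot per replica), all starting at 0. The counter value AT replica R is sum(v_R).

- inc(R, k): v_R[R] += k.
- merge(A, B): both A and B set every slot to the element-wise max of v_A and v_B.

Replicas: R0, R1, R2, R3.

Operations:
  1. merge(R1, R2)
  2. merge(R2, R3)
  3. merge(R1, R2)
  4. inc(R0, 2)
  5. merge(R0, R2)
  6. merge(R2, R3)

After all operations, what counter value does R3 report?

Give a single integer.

Op 1: merge R1<->R2 -> R1=(0,0,0,0) R2=(0,0,0,0)
Op 2: merge R2<->R3 -> R2=(0,0,0,0) R3=(0,0,0,0)
Op 3: merge R1<->R2 -> R1=(0,0,0,0) R2=(0,0,0,0)
Op 4: inc R0 by 2 -> R0=(2,0,0,0) value=2
Op 5: merge R0<->R2 -> R0=(2,0,0,0) R2=(2,0,0,0)
Op 6: merge R2<->R3 -> R2=(2,0,0,0) R3=(2,0,0,0)

Answer: 2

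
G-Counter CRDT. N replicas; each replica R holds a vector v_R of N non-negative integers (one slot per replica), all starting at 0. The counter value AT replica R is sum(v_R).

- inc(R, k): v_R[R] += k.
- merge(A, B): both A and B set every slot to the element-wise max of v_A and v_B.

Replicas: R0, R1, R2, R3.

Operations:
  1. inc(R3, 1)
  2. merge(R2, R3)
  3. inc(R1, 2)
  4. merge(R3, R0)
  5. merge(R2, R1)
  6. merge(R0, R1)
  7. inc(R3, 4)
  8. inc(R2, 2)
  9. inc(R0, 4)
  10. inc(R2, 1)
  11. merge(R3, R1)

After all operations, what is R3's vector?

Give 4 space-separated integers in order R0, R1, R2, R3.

Op 1: inc R3 by 1 -> R3=(0,0,0,1) value=1
Op 2: merge R2<->R3 -> R2=(0,0,0,1) R3=(0,0,0,1)
Op 3: inc R1 by 2 -> R1=(0,2,0,0) value=2
Op 4: merge R3<->R0 -> R3=(0,0,0,1) R0=(0,0,0,1)
Op 5: merge R2<->R1 -> R2=(0,2,0,1) R1=(0,2,0,1)
Op 6: merge R0<->R1 -> R0=(0,2,0,1) R1=(0,2,0,1)
Op 7: inc R3 by 4 -> R3=(0,0,0,5) value=5
Op 8: inc R2 by 2 -> R2=(0,2,2,1) value=5
Op 9: inc R0 by 4 -> R0=(4,2,0,1) value=7
Op 10: inc R2 by 1 -> R2=(0,2,3,1) value=6
Op 11: merge R3<->R1 -> R3=(0,2,0,5) R1=(0,2,0,5)

Answer: 0 2 0 5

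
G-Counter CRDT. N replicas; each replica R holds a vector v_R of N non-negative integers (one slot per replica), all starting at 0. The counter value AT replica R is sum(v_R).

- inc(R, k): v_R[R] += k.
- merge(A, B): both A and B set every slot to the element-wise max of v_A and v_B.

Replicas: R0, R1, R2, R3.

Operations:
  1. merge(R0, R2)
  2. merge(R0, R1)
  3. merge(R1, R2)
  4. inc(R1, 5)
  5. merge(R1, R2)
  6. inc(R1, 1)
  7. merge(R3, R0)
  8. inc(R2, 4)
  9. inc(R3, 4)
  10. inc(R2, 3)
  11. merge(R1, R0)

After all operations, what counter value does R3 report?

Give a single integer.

Answer: 4

Derivation:
Op 1: merge R0<->R2 -> R0=(0,0,0,0) R2=(0,0,0,0)
Op 2: merge R0<->R1 -> R0=(0,0,0,0) R1=(0,0,0,0)
Op 3: merge R1<->R2 -> R1=(0,0,0,0) R2=(0,0,0,0)
Op 4: inc R1 by 5 -> R1=(0,5,0,0) value=5
Op 5: merge R1<->R2 -> R1=(0,5,0,0) R2=(0,5,0,0)
Op 6: inc R1 by 1 -> R1=(0,6,0,0) value=6
Op 7: merge R3<->R0 -> R3=(0,0,0,0) R0=(0,0,0,0)
Op 8: inc R2 by 4 -> R2=(0,5,4,0) value=9
Op 9: inc R3 by 4 -> R3=(0,0,0,4) value=4
Op 10: inc R2 by 3 -> R2=(0,5,7,0) value=12
Op 11: merge R1<->R0 -> R1=(0,6,0,0) R0=(0,6,0,0)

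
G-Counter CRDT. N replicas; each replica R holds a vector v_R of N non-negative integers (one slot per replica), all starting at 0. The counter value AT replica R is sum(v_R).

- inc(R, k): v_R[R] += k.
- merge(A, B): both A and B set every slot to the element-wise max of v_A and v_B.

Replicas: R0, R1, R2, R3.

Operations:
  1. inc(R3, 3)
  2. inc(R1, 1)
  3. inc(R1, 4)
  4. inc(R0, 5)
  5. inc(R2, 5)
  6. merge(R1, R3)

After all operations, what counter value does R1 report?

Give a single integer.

Answer: 8

Derivation:
Op 1: inc R3 by 3 -> R3=(0,0,0,3) value=3
Op 2: inc R1 by 1 -> R1=(0,1,0,0) value=1
Op 3: inc R1 by 4 -> R1=(0,5,0,0) value=5
Op 4: inc R0 by 5 -> R0=(5,0,0,0) value=5
Op 5: inc R2 by 5 -> R2=(0,0,5,0) value=5
Op 6: merge R1<->R3 -> R1=(0,5,0,3) R3=(0,5,0,3)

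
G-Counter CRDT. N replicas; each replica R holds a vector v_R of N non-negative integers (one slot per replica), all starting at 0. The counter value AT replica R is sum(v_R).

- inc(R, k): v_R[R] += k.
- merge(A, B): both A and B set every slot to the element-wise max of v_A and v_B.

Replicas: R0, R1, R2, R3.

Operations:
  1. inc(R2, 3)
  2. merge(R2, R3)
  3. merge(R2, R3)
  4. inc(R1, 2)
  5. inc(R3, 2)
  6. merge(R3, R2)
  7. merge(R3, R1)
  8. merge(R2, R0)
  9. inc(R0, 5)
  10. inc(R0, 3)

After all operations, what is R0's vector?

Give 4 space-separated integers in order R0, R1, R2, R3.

Answer: 8 0 3 2

Derivation:
Op 1: inc R2 by 3 -> R2=(0,0,3,0) value=3
Op 2: merge R2<->R3 -> R2=(0,0,3,0) R3=(0,0,3,0)
Op 3: merge R2<->R3 -> R2=(0,0,3,0) R3=(0,0,3,0)
Op 4: inc R1 by 2 -> R1=(0,2,0,0) value=2
Op 5: inc R3 by 2 -> R3=(0,0,3,2) value=5
Op 6: merge R3<->R2 -> R3=(0,0,3,2) R2=(0,0,3,2)
Op 7: merge R3<->R1 -> R3=(0,2,3,2) R1=(0,2,3,2)
Op 8: merge R2<->R0 -> R2=(0,0,3,2) R0=(0,0,3,2)
Op 9: inc R0 by 5 -> R0=(5,0,3,2) value=10
Op 10: inc R0 by 3 -> R0=(8,0,3,2) value=13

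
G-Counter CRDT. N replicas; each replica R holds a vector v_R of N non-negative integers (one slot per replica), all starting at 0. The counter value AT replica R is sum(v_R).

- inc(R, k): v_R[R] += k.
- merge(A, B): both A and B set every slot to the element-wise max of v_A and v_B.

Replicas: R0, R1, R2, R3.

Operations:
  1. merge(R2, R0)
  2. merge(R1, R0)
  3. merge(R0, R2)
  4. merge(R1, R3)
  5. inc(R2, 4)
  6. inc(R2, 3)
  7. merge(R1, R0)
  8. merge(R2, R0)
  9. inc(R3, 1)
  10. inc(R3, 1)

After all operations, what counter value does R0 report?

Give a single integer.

Answer: 7

Derivation:
Op 1: merge R2<->R0 -> R2=(0,0,0,0) R0=(0,0,0,0)
Op 2: merge R1<->R0 -> R1=(0,0,0,0) R0=(0,0,0,0)
Op 3: merge R0<->R2 -> R0=(0,0,0,0) R2=(0,0,0,0)
Op 4: merge R1<->R3 -> R1=(0,0,0,0) R3=(0,0,0,0)
Op 5: inc R2 by 4 -> R2=(0,0,4,0) value=4
Op 6: inc R2 by 3 -> R2=(0,0,7,0) value=7
Op 7: merge R1<->R0 -> R1=(0,0,0,0) R0=(0,0,0,0)
Op 8: merge R2<->R0 -> R2=(0,0,7,0) R0=(0,0,7,0)
Op 9: inc R3 by 1 -> R3=(0,0,0,1) value=1
Op 10: inc R3 by 1 -> R3=(0,0,0,2) value=2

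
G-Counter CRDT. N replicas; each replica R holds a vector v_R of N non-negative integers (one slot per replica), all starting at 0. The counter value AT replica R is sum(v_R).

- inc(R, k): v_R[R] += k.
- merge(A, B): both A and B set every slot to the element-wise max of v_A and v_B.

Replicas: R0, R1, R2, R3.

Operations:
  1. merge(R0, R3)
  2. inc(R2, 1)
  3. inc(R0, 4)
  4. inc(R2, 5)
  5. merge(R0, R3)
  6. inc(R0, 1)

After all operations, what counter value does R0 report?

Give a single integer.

Answer: 5

Derivation:
Op 1: merge R0<->R3 -> R0=(0,0,0,0) R3=(0,0,0,0)
Op 2: inc R2 by 1 -> R2=(0,0,1,0) value=1
Op 3: inc R0 by 4 -> R0=(4,0,0,0) value=4
Op 4: inc R2 by 5 -> R2=(0,0,6,0) value=6
Op 5: merge R0<->R3 -> R0=(4,0,0,0) R3=(4,0,0,0)
Op 6: inc R0 by 1 -> R0=(5,0,0,0) value=5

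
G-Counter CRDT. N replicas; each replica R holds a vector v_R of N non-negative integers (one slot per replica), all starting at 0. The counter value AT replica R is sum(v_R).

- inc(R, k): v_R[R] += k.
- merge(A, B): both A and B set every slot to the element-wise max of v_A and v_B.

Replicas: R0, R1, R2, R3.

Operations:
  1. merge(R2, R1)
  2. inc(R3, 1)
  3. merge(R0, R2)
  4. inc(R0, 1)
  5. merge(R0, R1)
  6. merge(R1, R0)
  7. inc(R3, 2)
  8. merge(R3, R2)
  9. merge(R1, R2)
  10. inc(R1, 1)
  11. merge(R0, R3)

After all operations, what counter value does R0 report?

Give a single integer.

Answer: 4

Derivation:
Op 1: merge R2<->R1 -> R2=(0,0,0,0) R1=(0,0,0,0)
Op 2: inc R3 by 1 -> R3=(0,0,0,1) value=1
Op 3: merge R0<->R2 -> R0=(0,0,0,0) R2=(0,0,0,0)
Op 4: inc R0 by 1 -> R0=(1,0,0,0) value=1
Op 5: merge R0<->R1 -> R0=(1,0,0,0) R1=(1,0,0,0)
Op 6: merge R1<->R0 -> R1=(1,0,0,0) R0=(1,0,0,0)
Op 7: inc R3 by 2 -> R3=(0,0,0,3) value=3
Op 8: merge R3<->R2 -> R3=(0,0,0,3) R2=(0,0,0,3)
Op 9: merge R1<->R2 -> R1=(1,0,0,3) R2=(1,0,0,3)
Op 10: inc R1 by 1 -> R1=(1,1,0,3) value=5
Op 11: merge R0<->R3 -> R0=(1,0,0,3) R3=(1,0,0,3)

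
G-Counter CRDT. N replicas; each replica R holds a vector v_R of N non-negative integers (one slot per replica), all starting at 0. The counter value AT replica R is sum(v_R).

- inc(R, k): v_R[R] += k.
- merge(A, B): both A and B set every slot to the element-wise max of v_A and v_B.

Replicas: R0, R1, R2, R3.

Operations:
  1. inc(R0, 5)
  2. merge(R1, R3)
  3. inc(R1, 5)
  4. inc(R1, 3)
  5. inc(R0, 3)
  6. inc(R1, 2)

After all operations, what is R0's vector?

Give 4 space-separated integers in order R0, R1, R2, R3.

Op 1: inc R0 by 5 -> R0=(5,0,0,0) value=5
Op 2: merge R1<->R3 -> R1=(0,0,0,0) R3=(0,0,0,0)
Op 3: inc R1 by 5 -> R1=(0,5,0,0) value=5
Op 4: inc R1 by 3 -> R1=(0,8,0,0) value=8
Op 5: inc R0 by 3 -> R0=(8,0,0,0) value=8
Op 6: inc R1 by 2 -> R1=(0,10,0,0) value=10

Answer: 8 0 0 0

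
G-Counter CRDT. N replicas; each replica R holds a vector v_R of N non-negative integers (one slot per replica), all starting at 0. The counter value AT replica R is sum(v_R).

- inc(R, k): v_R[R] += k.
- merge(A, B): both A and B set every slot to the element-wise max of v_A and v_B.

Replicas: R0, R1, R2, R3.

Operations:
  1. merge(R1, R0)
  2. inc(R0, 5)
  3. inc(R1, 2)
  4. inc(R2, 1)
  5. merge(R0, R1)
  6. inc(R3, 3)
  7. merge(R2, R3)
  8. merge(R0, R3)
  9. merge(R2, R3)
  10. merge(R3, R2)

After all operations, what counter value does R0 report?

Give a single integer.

Op 1: merge R1<->R0 -> R1=(0,0,0,0) R0=(0,0,0,0)
Op 2: inc R0 by 5 -> R0=(5,0,0,0) value=5
Op 3: inc R1 by 2 -> R1=(0,2,0,0) value=2
Op 4: inc R2 by 1 -> R2=(0,0,1,0) value=1
Op 5: merge R0<->R1 -> R0=(5,2,0,0) R1=(5,2,0,0)
Op 6: inc R3 by 3 -> R3=(0,0,0,3) value=3
Op 7: merge R2<->R3 -> R2=(0,0,1,3) R3=(0,0,1,3)
Op 8: merge R0<->R3 -> R0=(5,2,1,3) R3=(5,2,1,3)
Op 9: merge R2<->R3 -> R2=(5,2,1,3) R3=(5,2,1,3)
Op 10: merge R3<->R2 -> R3=(5,2,1,3) R2=(5,2,1,3)

Answer: 11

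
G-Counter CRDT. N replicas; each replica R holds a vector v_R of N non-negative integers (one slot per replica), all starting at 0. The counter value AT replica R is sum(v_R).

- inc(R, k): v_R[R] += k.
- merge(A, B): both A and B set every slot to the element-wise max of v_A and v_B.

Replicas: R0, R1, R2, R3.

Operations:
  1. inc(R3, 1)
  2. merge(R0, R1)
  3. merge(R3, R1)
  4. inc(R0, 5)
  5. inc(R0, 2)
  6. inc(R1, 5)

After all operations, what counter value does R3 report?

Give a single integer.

Answer: 1

Derivation:
Op 1: inc R3 by 1 -> R3=(0,0,0,1) value=1
Op 2: merge R0<->R1 -> R0=(0,0,0,0) R1=(0,0,0,0)
Op 3: merge R3<->R1 -> R3=(0,0,0,1) R1=(0,0,0,1)
Op 4: inc R0 by 5 -> R0=(5,0,0,0) value=5
Op 5: inc R0 by 2 -> R0=(7,0,0,0) value=7
Op 6: inc R1 by 5 -> R1=(0,5,0,1) value=6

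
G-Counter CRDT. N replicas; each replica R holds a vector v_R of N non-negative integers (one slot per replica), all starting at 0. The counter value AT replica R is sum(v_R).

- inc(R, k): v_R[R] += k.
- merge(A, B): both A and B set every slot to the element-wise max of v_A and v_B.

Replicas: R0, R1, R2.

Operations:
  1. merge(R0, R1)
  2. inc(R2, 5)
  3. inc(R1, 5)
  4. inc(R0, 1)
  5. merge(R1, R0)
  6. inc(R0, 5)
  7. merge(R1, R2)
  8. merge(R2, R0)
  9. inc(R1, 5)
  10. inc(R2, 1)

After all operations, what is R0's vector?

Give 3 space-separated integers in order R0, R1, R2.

Op 1: merge R0<->R1 -> R0=(0,0,0) R1=(0,0,0)
Op 2: inc R2 by 5 -> R2=(0,0,5) value=5
Op 3: inc R1 by 5 -> R1=(0,5,0) value=5
Op 4: inc R0 by 1 -> R0=(1,0,0) value=1
Op 5: merge R1<->R0 -> R1=(1,5,0) R0=(1,5,0)
Op 6: inc R0 by 5 -> R0=(6,5,0) value=11
Op 7: merge R1<->R2 -> R1=(1,5,5) R2=(1,5,5)
Op 8: merge R2<->R0 -> R2=(6,5,5) R0=(6,5,5)
Op 9: inc R1 by 5 -> R1=(1,10,5) value=16
Op 10: inc R2 by 1 -> R2=(6,5,6) value=17

Answer: 6 5 5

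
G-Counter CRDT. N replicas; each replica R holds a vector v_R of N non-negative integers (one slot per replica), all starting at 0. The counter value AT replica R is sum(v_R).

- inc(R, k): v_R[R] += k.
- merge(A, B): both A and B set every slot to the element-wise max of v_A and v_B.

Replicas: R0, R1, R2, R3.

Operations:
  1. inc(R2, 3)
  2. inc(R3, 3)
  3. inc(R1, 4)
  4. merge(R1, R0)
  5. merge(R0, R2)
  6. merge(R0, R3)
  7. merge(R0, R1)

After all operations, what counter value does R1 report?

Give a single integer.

Answer: 10

Derivation:
Op 1: inc R2 by 3 -> R2=(0,0,3,0) value=3
Op 2: inc R3 by 3 -> R3=(0,0,0,3) value=3
Op 3: inc R1 by 4 -> R1=(0,4,0,0) value=4
Op 4: merge R1<->R0 -> R1=(0,4,0,0) R0=(0,4,0,0)
Op 5: merge R0<->R2 -> R0=(0,4,3,0) R2=(0,4,3,0)
Op 6: merge R0<->R3 -> R0=(0,4,3,3) R3=(0,4,3,3)
Op 7: merge R0<->R1 -> R0=(0,4,3,3) R1=(0,4,3,3)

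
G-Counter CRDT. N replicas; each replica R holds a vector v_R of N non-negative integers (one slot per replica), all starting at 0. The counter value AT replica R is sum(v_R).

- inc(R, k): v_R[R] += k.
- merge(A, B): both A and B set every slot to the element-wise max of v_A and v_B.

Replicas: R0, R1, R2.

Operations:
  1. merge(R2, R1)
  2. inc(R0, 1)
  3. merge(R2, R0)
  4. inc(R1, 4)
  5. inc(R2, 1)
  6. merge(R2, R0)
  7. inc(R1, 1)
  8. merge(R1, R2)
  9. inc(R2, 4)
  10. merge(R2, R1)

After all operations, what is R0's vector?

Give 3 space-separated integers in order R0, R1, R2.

Answer: 1 0 1

Derivation:
Op 1: merge R2<->R1 -> R2=(0,0,0) R1=(0,0,0)
Op 2: inc R0 by 1 -> R0=(1,0,0) value=1
Op 3: merge R2<->R0 -> R2=(1,0,0) R0=(1,0,0)
Op 4: inc R1 by 4 -> R1=(0,4,0) value=4
Op 5: inc R2 by 1 -> R2=(1,0,1) value=2
Op 6: merge R2<->R0 -> R2=(1,0,1) R0=(1,0,1)
Op 7: inc R1 by 1 -> R1=(0,5,0) value=5
Op 8: merge R1<->R2 -> R1=(1,5,1) R2=(1,5,1)
Op 9: inc R2 by 4 -> R2=(1,5,5) value=11
Op 10: merge R2<->R1 -> R2=(1,5,5) R1=(1,5,5)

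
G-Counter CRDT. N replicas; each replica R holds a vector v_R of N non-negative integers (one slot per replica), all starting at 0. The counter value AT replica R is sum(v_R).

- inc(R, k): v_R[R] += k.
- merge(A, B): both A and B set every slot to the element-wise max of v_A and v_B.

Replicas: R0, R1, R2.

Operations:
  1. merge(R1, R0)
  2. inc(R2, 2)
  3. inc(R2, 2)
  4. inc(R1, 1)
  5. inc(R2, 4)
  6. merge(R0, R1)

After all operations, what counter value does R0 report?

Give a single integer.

Op 1: merge R1<->R0 -> R1=(0,0,0) R0=(0,0,0)
Op 2: inc R2 by 2 -> R2=(0,0,2) value=2
Op 3: inc R2 by 2 -> R2=(0,0,4) value=4
Op 4: inc R1 by 1 -> R1=(0,1,0) value=1
Op 5: inc R2 by 4 -> R2=(0,0,8) value=8
Op 6: merge R0<->R1 -> R0=(0,1,0) R1=(0,1,0)

Answer: 1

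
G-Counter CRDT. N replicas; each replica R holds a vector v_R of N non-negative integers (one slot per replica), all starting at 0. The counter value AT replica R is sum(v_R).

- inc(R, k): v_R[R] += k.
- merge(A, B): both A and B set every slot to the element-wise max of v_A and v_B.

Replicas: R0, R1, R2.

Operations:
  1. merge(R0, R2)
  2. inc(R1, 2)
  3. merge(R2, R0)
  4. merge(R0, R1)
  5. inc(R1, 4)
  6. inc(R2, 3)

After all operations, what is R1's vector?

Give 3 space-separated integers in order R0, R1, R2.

Answer: 0 6 0

Derivation:
Op 1: merge R0<->R2 -> R0=(0,0,0) R2=(0,0,0)
Op 2: inc R1 by 2 -> R1=(0,2,0) value=2
Op 3: merge R2<->R0 -> R2=(0,0,0) R0=(0,0,0)
Op 4: merge R0<->R1 -> R0=(0,2,0) R1=(0,2,0)
Op 5: inc R1 by 4 -> R1=(0,6,0) value=6
Op 6: inc R2 by 3 -> R2=(0,0,3) value=3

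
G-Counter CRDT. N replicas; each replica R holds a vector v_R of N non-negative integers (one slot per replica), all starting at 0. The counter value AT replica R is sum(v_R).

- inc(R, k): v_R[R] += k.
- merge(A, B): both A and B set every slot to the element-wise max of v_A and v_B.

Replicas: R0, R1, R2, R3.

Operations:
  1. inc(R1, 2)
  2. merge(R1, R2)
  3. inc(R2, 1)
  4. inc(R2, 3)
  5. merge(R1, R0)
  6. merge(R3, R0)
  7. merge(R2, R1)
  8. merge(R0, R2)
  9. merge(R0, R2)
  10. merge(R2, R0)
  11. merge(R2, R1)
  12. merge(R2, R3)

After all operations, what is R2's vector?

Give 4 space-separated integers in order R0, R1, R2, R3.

Answer: 0 2 4 0

Derivation:
Op 1: inc R1 by 2 -> R1=(0,2,0,0) value=2
Op 2: merge R1<->R2 -> R1=(0,2,0,0) R2=(0,2,0,0)
Op 3: inc R2 by 1 -> R2=(0,2,1,0) value=3
Op 4: inc R2 by 3 -> R2=(0,2,4,0) value=6
Op 5: merge R1<->R0 -> R1=(0,2,0,0) R0=(0,2,0,0)
Op 6: merge R3<->R0 -> R3=(0,2,0,0) R0=(0,2,0,0)
Op 7: merge R2<->R1 -> R2=(0,2,4,0) R1=(0,2,4,0)
Op 8: merge R0<->R2 -> R0=(0,2,4,0) R2=(0,2,4,0)
Op 9: merge R0<->R2 -> R0=(0,2,4,0) R2=(0,2,4,0)
Op 10: merge R2<->R0 -> R2=(0,2,4,0) R0=(0,2,4,0)
Op 11: merge R2<->R1 -> R2=(0,2,4,0) R1=(0,2,4,0)
Op 12: merge R2<->R3 -> R2=(0,2,4,0) R3=(0,2,4,0)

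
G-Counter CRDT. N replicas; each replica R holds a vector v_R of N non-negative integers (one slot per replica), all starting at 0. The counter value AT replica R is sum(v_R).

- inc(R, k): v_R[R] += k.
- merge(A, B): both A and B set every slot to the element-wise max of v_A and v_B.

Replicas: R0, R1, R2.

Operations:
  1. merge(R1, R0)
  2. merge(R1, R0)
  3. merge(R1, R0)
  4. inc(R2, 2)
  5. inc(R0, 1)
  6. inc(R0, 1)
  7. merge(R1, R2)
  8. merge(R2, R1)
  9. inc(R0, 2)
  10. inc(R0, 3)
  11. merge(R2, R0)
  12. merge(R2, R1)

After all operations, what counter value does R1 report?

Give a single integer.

Answer: 9

Derivation:
Op 1: merge R1<->R0 -> R1=(0,0,0) R0=(0,0,0)
Op 2: merge R1<->R0 -> R1=(0,0,0) R0=(0,0,0)
Op 3: merge R1<->R0 -> R1=(0,0,0) R0=(0,0,0)
Op 4: inc R2 by 2 -> R2=(0,0,2) value=2
Op 5: inc R0 by 1 -> R0=(1,0,0) value=1
Op 6: inc R0 by 1 -> R0=(2,0,0) value=2
Op 7: merge R1<->R2 -> R1=(0,0,2) R2=(0,0,2)
Op 8: merge R2<->R1 -> R2=(0,0,2) R1=(0,0,2)
Op 9: inc R0 by 2 -> R0=(4,0,0) value=4
Op 10: inc R0 by 3 -> R0=(7,0,0) value=7
Op 11: merge R2<->R0 -> R2=(7,0,2) R0=(7,0,2)
Op 12: merge R2<->R1 -> R2=(7,0,2) R1=(7,0,2)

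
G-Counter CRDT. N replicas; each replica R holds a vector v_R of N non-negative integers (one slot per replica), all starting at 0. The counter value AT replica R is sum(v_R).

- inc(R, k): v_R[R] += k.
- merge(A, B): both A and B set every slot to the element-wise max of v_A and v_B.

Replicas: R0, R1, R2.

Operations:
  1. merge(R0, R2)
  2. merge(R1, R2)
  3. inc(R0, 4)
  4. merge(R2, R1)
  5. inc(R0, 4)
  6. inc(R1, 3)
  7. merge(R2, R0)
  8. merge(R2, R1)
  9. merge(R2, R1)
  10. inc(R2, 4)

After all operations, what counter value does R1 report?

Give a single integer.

Answer: 11

Derivation:
Op 1: merge R0<->R2 -> R0=(0,0,0) R2=(0,0,0)
Op 2: merge R1<->R2 -> R1=(0,0,0) R2=(0,0,0)
Op 3: inc R0 by 4 -> R0=(4,0,0) value=4
Op 4: merge R2<->R1 -> R2=(0,0,0) R1=(0,0,0)
Op 5: inc R0 by 4 -> R0=(8,0,0) value=8
Op 6: inc R1 by 3 -> R1=(0,3,0) value=3
Op 7: merge R2<->R0 -> R2=(8,0,0) R0=(8,0,0)
Op 8: merge R2<->R1 -> R2=(8,3,0) R1=(8,3,0)
Op 9: merge R2<->R1 -> R2=(8,3,0) R1=(8,3,0)
Op 10: inc R2 by 4 -> R2=(8,3,4) value=15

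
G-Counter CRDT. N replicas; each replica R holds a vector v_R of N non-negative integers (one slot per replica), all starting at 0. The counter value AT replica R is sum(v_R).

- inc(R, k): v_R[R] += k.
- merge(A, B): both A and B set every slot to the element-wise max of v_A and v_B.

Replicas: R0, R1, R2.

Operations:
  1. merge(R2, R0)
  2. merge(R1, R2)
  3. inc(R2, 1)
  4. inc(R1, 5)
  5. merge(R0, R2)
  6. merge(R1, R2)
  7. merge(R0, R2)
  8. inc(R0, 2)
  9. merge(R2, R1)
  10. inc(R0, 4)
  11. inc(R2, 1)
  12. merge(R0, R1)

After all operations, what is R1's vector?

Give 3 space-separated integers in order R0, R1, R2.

Answer: 6 5 1

Derivation:
Op 1: merge R2<->R0 -> R2=(0,0,0) R0=(0,0,0)
Op 2: merge R1<->R2 -> R1=(0,0,0) R2=(0,0,0)
Op 3: inc R2 by 1 -> R2=(0,0,1) value=1
Op 4: inc R1 by 5 -> R1=(0,5,0) value=5
Op 5: merge R0<->R2 -> R0=(0,0,1) R2=(0,0,1)
Op 6: merge R1<->R2 -> R1=(0,5,1) R2=(0,5,1)
Op 7: merge R0<->R2 -> R0=(0,5,1) R2=(0,5,1)
Op 8: inc R0 by 2 -> R0=(2,5,1) value=8
Op 9: merge R2<->R1 -> R2=(0,5,1) R1=(0,5,1)
Op 10: inc R0 by 4 -> R0=(6,5,1) value=12
Op 11: inc R2 by 1 -> R2=(0,5,2) value=7
Op 12: merge R0<->R1 -> R0=(6,5,1) R1=(6,5,1)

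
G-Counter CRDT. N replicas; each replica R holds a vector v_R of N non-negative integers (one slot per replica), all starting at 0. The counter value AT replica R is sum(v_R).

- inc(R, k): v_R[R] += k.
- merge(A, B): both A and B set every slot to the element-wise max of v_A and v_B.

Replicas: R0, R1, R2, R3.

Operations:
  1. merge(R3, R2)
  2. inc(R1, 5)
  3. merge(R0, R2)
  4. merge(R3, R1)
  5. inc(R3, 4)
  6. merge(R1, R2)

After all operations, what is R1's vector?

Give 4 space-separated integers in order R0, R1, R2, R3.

Answer: 0 5 0 0

Derivation:
Op 1: merge R3<->R2 -> R3=(0,0,0,0) R2=(0,0,0,0)
Op 2: inc R1 by 5 -> R1=(0,5,0,0) value=5
Op 3: merge R0<->R2 -> R0=(0,0,0,0) R2=(0,0,0,0)
Op 4: merge R3<->R1 -> R3=(0,5,0,0) R1=(0,5,0,0)
Op 5: inc R3 by 4 -> R3=(0,5,0,4) value=9
Op 6: merge R1<->R2 -> R1=(0,5,0,0) R2=(0,5,0,0)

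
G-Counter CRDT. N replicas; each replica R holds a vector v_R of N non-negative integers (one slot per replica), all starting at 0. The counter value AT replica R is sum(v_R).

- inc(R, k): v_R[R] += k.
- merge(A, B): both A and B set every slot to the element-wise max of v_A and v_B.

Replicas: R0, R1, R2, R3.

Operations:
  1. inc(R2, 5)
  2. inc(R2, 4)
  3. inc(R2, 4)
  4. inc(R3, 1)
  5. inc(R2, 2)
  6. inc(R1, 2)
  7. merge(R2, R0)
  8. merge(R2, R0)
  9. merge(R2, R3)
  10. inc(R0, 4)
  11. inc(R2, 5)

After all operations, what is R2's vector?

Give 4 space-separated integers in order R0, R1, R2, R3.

Op 1: inc R2 by 5 -> R2=(0,0,5,0) value=5
Op 2: inc R2 by 4 -> R2=(0,0,9,0) value=9
Op 3: inc R2 by 4 -> R2=(0,0,13,0) value=13
Op 4: inc R3 by 1 -> R3=(0,0,0,1) value=1
Op 5: inc R2 by 2 -> R2=(0,0,15,0) value=15
Op 6: inc R1 by 2 -> R1=(0,2,0,0) value=2
Op 7: merge R2<->R0 -> R2=(0,0,15,0) R0=(0,0,15,0)
Op 8: merge R2<->R0 -> R2=(0,0,15,0) R0=(0,0,15,0)
Op 9: merge R2<->R3 -> R2=(0,0,15,1) R3=(0,0,15,1)
Op 10: inc R0 by 4 -> R0=(4,0,15,0) value=19
Op 11: inc R2 by 5 -> R2=(0,0,20,1) value=21

Answer: 0 0 20 1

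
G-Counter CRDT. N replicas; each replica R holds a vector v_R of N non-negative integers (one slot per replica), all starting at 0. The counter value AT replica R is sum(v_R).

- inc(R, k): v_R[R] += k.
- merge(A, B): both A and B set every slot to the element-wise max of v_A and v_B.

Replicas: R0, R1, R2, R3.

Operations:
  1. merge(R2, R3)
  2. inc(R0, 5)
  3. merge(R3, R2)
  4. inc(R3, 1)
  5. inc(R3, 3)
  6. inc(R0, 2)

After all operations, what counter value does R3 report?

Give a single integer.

Answer: 4

Derivation:
Op 1: merge R2<->R3 -> R2=(0,0,0,0) R3=(0,0,0,0)
Op 2: inc R0 by 5 -> R0=(5,0,0,0) value=5
Op 3: merge R3<->R2 -> R3=(0,0,0,0) R2=(0,0,0,0)
Op 4: inc R3 by 1 -> R3=(0,0,0,1) value=1
Op 5: inc R3 by 3 -> R3=(0,0,0,4) value=4
Op 6: inc R0 by 2 -> R0=(7,0,0,0) value=7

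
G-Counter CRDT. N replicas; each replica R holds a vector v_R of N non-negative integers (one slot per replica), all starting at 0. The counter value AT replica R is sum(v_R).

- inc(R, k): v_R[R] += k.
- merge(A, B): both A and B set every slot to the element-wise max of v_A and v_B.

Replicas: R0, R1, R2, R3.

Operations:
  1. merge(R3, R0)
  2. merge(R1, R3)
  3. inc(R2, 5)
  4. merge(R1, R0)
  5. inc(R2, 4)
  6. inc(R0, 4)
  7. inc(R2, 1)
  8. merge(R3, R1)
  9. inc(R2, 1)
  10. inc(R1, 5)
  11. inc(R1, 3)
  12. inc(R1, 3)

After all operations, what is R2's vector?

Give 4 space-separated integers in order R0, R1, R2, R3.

Op 1: merge R3<->R0 -> R3=(0,0,0,0) R0=(0,0,0,0)
Op 2: merge R1<->R3 -> R1=(0,0,0,0) R3=(0,0,0,0)
Op 3: inc R2 by 5 -> R2=(0,0,5,0) value=5
Op 4: merge R1<->R0 -> R1=(0,0,0,0) R0=(0,0,0,0)
Op 5: inc R2 by 4 -> R2=(0,0,9,0) value=9
Op 6: inc R0 by 4 -> R0=(4,0,0,0) value=4
Op 7: inc R2 by 1 -> R2=(0,0,10,0) value=10
Op 8: merge R3<->R1 -> R3=(0,0,0,0) R1=(0,0,0,0)
Op 9: inc R2 by 1 -> R2=(0,0,11,0) value=11
Op 10: inc R1 by 5 -> R1=(0,5,0,0) value=5
Op 11: inc R1 by 3 -> R1=(0,8,0,0) value=8
Op 12: inc R1 by 3 -> R1=(0,11,0,0) value=11

Answer: 0 0 11 0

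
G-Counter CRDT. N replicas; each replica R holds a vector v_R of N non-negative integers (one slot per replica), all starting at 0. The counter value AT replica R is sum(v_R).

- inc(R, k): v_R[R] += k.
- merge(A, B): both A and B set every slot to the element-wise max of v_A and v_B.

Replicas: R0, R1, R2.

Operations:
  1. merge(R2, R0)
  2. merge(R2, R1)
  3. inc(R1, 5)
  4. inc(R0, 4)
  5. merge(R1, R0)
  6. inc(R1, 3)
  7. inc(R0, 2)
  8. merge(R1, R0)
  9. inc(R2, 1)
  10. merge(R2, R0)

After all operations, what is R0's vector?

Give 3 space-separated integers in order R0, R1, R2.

Answer: 6 8 1

Derivation:
Op 1: merge R2<->R0 -> R2=(0,0,0) R0=(0,0,0)
Op 2: merge R2<->R1 -> R2=(0,0,0) R1=(0,0,0)
Op 3: inc R1 by 5 -> R1=(0,5,0) value=5
Op 4: inc R0 by 4 -> R0=(4,0,0) value=4
Op 5: merge R1<->R0 -> R1=(4,5,0) R0=(4,5,0)
Op 6: inc R1 by 3 -> R1=(4,8,0) value=12
Op 7: inc R0 by 2 -> R0=(6,5,0) value=11
Op 8: merge R1<->R0 -> R1=(6,8,0) R0=(6,8,0)
Op 9: inc R2 by 1 -> R2=(0,0,1) value=1
Op 10: merge R2<->R0 -> R2=(6,8,1) R0=(6,8,1)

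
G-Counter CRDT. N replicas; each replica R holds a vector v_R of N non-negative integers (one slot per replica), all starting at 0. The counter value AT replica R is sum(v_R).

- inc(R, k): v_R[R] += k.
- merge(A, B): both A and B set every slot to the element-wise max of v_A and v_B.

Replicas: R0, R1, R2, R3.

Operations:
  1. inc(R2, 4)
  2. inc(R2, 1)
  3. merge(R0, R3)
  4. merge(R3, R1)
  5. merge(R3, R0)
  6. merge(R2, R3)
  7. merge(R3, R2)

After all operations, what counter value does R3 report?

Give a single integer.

Answer: 5

Derivation:
Op 1: inc R2 by 4 -> R2=(0,0,4,0) value=4
Op 2: inc R2 by 1 -> R2=(0,0,5,0) value=5
Op 3: merge R0<->R3 -> R0=(0,0,0,0) R3=(0,0,0,0)
Op 4: merge R3<->R1 -> R3=(0,0,0,0) R1=(0,0,0,0)
Op 5: merge R3<->R0 -> R3=(0,0,0,0) R0=(0,0,0,0)
Op 6: merge R2<->R3 -> R2=(0,0,5,0) R3=(0,0,5,0)
Op 7: merge R3<->R2 -> R3=(0,0,5,0) R2=(0,0,5,0)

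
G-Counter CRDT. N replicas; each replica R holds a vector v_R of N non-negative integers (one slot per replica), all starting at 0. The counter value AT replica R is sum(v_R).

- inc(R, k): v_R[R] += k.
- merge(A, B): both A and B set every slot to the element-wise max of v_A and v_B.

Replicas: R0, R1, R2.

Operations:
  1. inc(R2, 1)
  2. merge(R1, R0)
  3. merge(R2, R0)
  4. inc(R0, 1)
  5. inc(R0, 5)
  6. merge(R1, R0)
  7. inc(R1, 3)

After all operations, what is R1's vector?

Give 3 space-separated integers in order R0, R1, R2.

Answer: 6 3 1

Derivation:
Op 1: inc R2 by 1 -> R2=(0,0,1) value=1
Op 2: merge R1<->R0 -> R1=(0,0,0) R0=(0,0,0)
Op 3: merge R2<->R0 -> R2=(0,0,1) R0=(0,0,1)
Op 4: inc R0 by 1 -> R0=(1,0,1) value=2
Op 5: inc R0 by 5 -> R0=(6,0,1) value=7
Op 6: merge R1<->R0 -> R1=(6,0,1) R0=(6,0,1)
Op 7: inc R1 by 3 -> R1=(6,3,1) value=10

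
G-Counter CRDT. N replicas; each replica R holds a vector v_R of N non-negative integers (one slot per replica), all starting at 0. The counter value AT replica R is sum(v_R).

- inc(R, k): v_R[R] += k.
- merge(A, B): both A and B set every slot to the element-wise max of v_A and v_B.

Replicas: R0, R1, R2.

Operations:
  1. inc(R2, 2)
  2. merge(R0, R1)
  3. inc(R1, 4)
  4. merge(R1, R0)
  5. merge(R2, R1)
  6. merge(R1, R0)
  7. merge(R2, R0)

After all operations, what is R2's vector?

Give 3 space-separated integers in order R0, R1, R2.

Answer: 0 4 2

Derivation:
Op 1: inc R2 by 2 -> R2=(0,0,2) value=2
Op 2: merge R0<->R1 -> R0=(0,0,0) R1=(0,0,0)
Op 3: inc R1 by 4 -> R1=(0,4,0) value=4
Op 4: merge R1<->R0 -> R1=(0,4,0) R0=(0,4,0)
Op 5: merge R2<->R1 -> R2=(0,4,2) R1=(0,4,2)
Op 6: merge R1<->R0 -> R1=(0,4,2) R0=(0,4,2)
Op 7: merge R2<->R0 -> R2=(0,4,2) R0=(0,4,2)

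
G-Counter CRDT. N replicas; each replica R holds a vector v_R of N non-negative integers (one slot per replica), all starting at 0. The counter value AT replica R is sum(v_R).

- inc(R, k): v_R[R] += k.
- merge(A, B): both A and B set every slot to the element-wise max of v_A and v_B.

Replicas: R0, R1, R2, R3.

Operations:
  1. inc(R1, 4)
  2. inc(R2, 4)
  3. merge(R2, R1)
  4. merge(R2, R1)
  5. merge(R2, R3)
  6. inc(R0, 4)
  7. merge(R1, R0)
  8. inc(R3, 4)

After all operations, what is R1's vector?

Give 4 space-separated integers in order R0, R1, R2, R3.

Answer: 4 4 4 0

Derivation:
Op 1: inc R1 by 4 -> R1=(0,4,0,0) value=4
Op 2: inc R2 by 4 -> R2=(0,0,4,0) value=4
Op 3: merge R2<->R1 -> R2=(0,4,4,0) R1=(0,4,4,0)
Op 4: merge R2<->R1 -> R2=(0,4,4,0) R1=(0,4,4,0)
Op 5: merge R2<->R3 -> R2=(0,4,4,0) R3=(0,4,4,0)
Op 6: inc R0 by 4 -> R0=(4,0,0,0) value=4
Op 7: merge R1<->R0 -> R1=(4,4,4,0) R0=(4,4,4,0)
Op 8: inc R3 by 4 -> R3=(0,4,4,4) value=12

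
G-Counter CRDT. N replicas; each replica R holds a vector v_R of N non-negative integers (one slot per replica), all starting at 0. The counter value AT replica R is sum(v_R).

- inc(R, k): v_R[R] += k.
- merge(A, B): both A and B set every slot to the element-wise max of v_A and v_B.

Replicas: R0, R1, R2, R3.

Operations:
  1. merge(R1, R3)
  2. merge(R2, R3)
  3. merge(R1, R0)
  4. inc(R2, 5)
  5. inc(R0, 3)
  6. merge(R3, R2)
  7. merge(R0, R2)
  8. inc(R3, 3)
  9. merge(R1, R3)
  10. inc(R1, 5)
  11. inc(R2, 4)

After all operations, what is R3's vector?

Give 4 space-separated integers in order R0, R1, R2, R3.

Op 1: merge R1<->R3 -> R1=(0,0,0,0) R3=(0,0,0,0)
Op 2: merge R2<->R3 -> R2=(0,0,0,0) R3=(0,0,0,0)
Op 3: merge R1<->R0 -> R1=(0,0,0,0) R0=(0,0,0,0)
Op 4: inc R2 by 5 -> R2=(0,0,5,0) value=5
Op 5: inc R0 by 3 -> R0=(3,0,0,0) value=3
Op 6: merge R3<->R2 -> R3=(0,0,5,0) R2=(0,0,5,0)
Op 7: merge R0<->R2 -> R0=(3,0,5,0) R2=(3,0,5,0)
Op 8: inc R3 by 3 -> R3=(0,0,5,3) value=8
Op 9: merge R1<->R3 -> R1=(0,0,5,3) R3=(0,0,5,3)
Op 10: inc R1 by 5 -> R1=(0,5,5,3) value=13
Op 11: inc R2 by 4 -> R2=(3,0,9,0) value=12

Answer: 0 0 5 3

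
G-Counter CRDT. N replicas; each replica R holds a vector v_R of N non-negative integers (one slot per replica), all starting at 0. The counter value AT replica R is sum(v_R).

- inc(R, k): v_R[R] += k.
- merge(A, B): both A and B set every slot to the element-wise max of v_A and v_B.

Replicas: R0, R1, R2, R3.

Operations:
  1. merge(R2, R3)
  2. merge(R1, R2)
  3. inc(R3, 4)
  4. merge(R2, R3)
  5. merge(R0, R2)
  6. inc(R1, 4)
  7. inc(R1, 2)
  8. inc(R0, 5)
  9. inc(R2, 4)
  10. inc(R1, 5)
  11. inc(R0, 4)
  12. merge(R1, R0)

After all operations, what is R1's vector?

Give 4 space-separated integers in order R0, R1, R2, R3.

Answer: 9 11 0 4

Derivation:
Op 1: merge R2<->R3 -> R2=(0,0,0,0) R3=(0,0,0,0)
Op 2: merge R1<->R2 -> R1=(0,0,0,0) R2=(0,0,0,0)
Op 3: inc R3 by 4 -> R3=(0,0,0,4) value=4
Op 4: merge R2<->R3 -> R2=(0,0,0,4) R3=(0,0,0,4)
Op 5: merge R0<->R2 -> R0=(0,0,0,4) R2=(0,0,0,4)
Op 6: inc R1 by 4 -> R1=(0,4,0,0) value=4
Op 7: inc R1 by 2 -> R1=(0,6,0,0) value=6
Op 8: inc R0 by 5 -> R0=(5,0,0,4) value=9
Op 9: inc R2 by 4 -> R2=(0,0,4,4) value=8
Op 10: inc R1 by 5 -> R1=(0,11,0,0) value=11
Op 11: inc R0 by 4 -> R0=(9,0,0,4) value=13
Op 12: merge R1<->R0 -> R1=(9,11,0,4) R0=(9,11,0,4)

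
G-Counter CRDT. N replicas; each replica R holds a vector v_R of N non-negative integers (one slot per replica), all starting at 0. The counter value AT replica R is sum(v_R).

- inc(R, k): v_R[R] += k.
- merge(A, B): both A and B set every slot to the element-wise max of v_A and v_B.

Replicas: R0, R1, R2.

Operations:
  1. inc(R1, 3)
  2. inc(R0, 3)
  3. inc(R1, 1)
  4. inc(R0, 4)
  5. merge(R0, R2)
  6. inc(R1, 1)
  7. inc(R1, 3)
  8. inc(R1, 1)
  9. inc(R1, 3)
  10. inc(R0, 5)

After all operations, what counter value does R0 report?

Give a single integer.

Op 1: inc R1 by 3 -> R1=(0,3,0) value=3
Op 2: inc R0 by 3 -> R0=(3,0,0) value=3
Op 3: inc R1 by 1 -> R1=(0,4,0) value=4
Op 4: inc R0 by 4 -> R0=(7,0,0) value=7
Op 5: merge R0<->R2 -> R0=(7,0,0) R2=(7,0,0)
Op 6: inc R1 by 1 -> R1=(0,5,0) value=5
Op 7: inc R1 by 3 -> R1=(0,8,0) value=8
Op 8: inc R1 by 1 -> R1=(0,9,0) value=9
Op 9: inc R1 by 3 -> R1=(0,12,0) value=12
Op 10: inc R0 by 5 -> R0=(12,0,0) value=12

Answer: 12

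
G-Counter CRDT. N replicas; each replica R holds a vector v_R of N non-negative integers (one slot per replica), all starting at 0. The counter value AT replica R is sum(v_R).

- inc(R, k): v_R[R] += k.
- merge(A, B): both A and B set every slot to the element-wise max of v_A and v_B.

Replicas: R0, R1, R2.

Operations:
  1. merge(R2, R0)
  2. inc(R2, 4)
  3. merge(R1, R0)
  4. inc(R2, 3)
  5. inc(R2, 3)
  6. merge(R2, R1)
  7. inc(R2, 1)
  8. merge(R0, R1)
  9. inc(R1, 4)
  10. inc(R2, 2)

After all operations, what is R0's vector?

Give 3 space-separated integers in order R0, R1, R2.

Op 1: merge R2<->R0 -> R2=(0,0,0) R0=(0,0,0)
Op 2: inc R2 by 4 -> R2=(0,0,4) value=4
Op 3: merge R1<->R0 -> R1=(0,0,0) R0=(0,0,0)
Op 4: inc R2 by 3 -> R2=(0,0,7) value=7
Op 5: inc R2 by 3 -> R2=(0,0,10) value=10
Op 6: merge R2<->R1 -> R2=(0,0,10) R1=(0,0,10)
Op 7: inc R2 by 1 -> R2=(0,0,11) value=11
Op 8: merge R0<->R1 -> R0=(0,0,10) R1=(0,0,10)
Op 9: inc R1 by 4 -> R1=(0,4,10) value=14
Op 10: inc R2 by 2 -> R2=(0,0,13) value=13

Answer: 0 0 10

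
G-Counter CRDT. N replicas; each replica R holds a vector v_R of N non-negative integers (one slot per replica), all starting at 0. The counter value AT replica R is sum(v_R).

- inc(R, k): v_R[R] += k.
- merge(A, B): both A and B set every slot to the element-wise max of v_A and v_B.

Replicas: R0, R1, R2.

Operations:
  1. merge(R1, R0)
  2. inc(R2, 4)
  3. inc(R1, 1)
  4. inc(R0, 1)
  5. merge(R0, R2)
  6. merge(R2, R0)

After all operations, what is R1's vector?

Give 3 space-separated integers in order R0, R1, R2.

Op 1: merge R1<->R0 -> R1=(0,0,0) R0=(0,0,0)
Op 2: inc R2 by 4 -> R2=(0,0,4) value=4
Op 3: inc R1 by 1 -> R1=(0,1,0) value=1
Op 4: inc R0 by 1 -> R0=(1,0,0) value=1
Op 5: merge R0<->R2 -> R0=(1,0,4) R2=(1,0,4)
Op 6: merge R2<->R0 -> R2=(1,0,4) R0=(1,0,4)

Answer: 0 1 0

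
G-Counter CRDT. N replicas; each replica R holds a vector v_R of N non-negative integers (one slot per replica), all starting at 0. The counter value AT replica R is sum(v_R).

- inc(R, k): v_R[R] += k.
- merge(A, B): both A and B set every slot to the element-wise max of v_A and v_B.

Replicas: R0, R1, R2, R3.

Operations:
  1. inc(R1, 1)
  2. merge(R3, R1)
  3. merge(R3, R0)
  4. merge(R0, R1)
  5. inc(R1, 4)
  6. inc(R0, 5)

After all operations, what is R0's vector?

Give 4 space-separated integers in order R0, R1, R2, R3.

Answer: 5 1 0 0

Derivation:
Op 1: inc R1 by 1 -> R1=(0,1,0,0) value=1
Op 2: merge R3<->R1 -> R3=(0,1,0,0) R1=(0,1,0,0)
Op 3: merge R3<->R0 -> R3=(0,1,0,0) R0=(0,1,0,0)
Op 4: merge R0<->R1 -> R0=(0,1,0,0) R1=(0,1,0,0)
Op 5: inc R1 by 4 -> R1=(0,5,0,0) value=5
Op 6: inc R0 by 5 -> R0=(5,1,0,0) value=6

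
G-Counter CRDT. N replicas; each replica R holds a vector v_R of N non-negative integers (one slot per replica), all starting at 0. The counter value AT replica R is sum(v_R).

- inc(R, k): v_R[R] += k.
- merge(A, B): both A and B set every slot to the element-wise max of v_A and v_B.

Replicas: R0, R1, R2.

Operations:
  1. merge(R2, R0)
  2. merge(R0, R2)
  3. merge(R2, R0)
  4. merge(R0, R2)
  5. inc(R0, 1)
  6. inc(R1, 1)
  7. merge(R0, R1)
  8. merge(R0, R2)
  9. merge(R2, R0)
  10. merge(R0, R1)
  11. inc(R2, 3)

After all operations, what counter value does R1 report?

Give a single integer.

Op 1: merge R2<->R0 -> R2=(0,0,0) R0=(0,0,0)
Op 2: merge R0<->R2 -> R0=(0,0,0) R2=(0,0,0)
Op 3: merge R2<->R0 -> R2=(0,0,0) R0=(0,0,0)
Op 4: merge R0<->R2 -> R0=(0,0,0) R2=(0,0,0)
Op 5: inc R0 by 1 -> R0=(1,0,0) value=1
Op 6: inc R1 by 1 -> R1=(0,1,0) value=1
Op 7: merge R0<->R1 -> R0=(1,1,0) R1=(1,1,0)
Op 8: merge R0<->R2 -> R0=(1,1,0) R2=(1,1,0)
Op 9: merge R2<->R0 -> R2=(1,1,0) R0=(1,1,0)
Op 10: merge R0<->R1 -> R0=(1,1,0) R1=(1,1,0)
Op 11: inc R2 by 3 -> R2=(1,1,3) value=5

Answer: 2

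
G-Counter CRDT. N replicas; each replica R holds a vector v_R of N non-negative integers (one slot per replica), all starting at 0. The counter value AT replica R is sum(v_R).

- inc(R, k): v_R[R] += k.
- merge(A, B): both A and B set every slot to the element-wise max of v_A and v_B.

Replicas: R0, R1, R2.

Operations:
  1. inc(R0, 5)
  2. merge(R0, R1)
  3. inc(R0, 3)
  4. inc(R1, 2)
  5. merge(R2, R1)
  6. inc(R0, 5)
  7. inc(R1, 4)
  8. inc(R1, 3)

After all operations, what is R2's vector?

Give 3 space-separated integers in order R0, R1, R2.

Op 1: inc R0 by 5 -> R0=(5,0,0) value=5
Op 2: merge R0<->R1 -> R0=(5,0,0) R1=(5,0,0)
Op 3: inc R0 by 3 -> R0=(8,0,0) value=8
Op 4: inc R1 by 2 -> R1=(5,2,0) value=7
Op 5: merge R2<->R1 -> R2=(5,2,0) R1=(5,2,0)
Op 6: inc R0 by 5 -> R0=(13,0,0) value=13
Op 7: inc R1 by 4 -> R1=(5,6,0) value=11
Op 8: inc R1 by 3 -> R1=(5,9,0) value=14

Answer: 5 2 0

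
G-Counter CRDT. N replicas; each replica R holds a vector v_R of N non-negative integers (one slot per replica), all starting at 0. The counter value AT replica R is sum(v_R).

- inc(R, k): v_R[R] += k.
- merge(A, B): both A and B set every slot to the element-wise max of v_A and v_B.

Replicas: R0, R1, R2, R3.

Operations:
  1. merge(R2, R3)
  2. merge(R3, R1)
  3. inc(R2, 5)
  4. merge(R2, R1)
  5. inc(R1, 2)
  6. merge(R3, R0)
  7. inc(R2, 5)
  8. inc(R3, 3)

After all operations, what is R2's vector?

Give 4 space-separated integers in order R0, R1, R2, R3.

Op 1: merge R2<->R3 -> R2=(0,0,0,0) R3=(0,0,0,0)
Op 2: merge R3<->R1 -> R3=(0,0,0,0) R1=(0,0,0,0)
Op 3: inc R2 by 5 -> R2=(0,0,5,0) value=5
Op 4: merge R2<->R1 -> R2=(0,0,5,0) R1=(0,0,5,0)
Op 5: inc R1 by 2 -> R1=(0,2,5,0) value=7
Op 6: merge R3<->R0 -> R3=(0,0,0,0) R0=(0,0,0,0)
Op 7: inc R2 by 5 -> R2=(0,0,10,0) value=10
Op 8: inc R3 by 3 -> R3=(0,0,0,3) value=3

Answer: 0 0 10 0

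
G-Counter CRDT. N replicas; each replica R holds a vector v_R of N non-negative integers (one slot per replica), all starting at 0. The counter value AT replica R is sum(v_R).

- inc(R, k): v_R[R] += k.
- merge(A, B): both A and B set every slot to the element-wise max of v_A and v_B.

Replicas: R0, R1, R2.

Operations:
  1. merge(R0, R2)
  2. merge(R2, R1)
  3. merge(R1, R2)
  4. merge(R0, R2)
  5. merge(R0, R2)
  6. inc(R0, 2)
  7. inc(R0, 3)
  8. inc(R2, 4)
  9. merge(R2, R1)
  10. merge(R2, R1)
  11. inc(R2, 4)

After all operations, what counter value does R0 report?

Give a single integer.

Answer: 5

Derivation:
Op 1: merge R0<->R2 -> R0=(0,0,0) R2=(0,0,0)
Op 2: merge R2<->R1 -> R2=(0,0,0) R1=(0,0,0)
Op 3: merge R1<->R2 -> R1=(0,0,0) R2=(0,0,0)
Op 4: merge R0<->R2 -> R0=(0,0,0) R2=(0,0,0)
Op 5: merge R0<->R2 -> R0=(0,0,0) R2=(0,0,0)
Op 6: inc R0 by 2 -> R0=(2,0,0) value=2
Op 7: inc R0 by 3 -> R0=(5,0,0) value=5
Op 8: inc R2 by 4 -> R2=(0,0,4) value=4
Op 9: merge R2<->R1 -> R2=(0,0,4) R1=(0,0,4)
Op 10: merge R2<->R1 -> R2=(0,0,4) R1=(0,0,4)
Op 11: inc R2 by 4 -> R2=(0,0,8) value=8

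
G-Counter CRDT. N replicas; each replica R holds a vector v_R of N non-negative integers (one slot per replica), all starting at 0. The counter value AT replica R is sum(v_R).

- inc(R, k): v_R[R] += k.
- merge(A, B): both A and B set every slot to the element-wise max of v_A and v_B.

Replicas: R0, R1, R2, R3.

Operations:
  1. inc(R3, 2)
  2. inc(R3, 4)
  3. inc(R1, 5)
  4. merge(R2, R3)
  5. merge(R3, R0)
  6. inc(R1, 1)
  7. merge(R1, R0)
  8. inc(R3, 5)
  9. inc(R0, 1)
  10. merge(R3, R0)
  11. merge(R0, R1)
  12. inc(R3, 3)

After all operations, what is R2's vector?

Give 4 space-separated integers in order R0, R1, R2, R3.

Answer: 0 0 0 6

Derivation:
Op 1: inc R3 by 2 -> R3=(0,0,0,2) value=2
Op 2: inc R3 by 4 -> R3=(0,0,0,6) value=6
Op 3: inc R1 by 5 -> R1=(0,5,0,0) value=5
Op 4: merge R2<->R3 -> R2=(0,0,0,6) R3=(0,0,0,6)
Op 5: merge R3<->R0 -> R3=(0,0,0,6) R0=(0,0,0,6)
Op 6: inc R1 by 1 -> R1=(0,6,0,0) value=6
Op 7: merge R1<->R0 -> R1=(0,6,0,6) R0=(0,6,0,6)
Op 8: inc R3 by 5 -> R3=(0,0,0,11) value=11
Op 9: inc R0 by 1 -> R0=(1,6,0,6) value=13
Op 10: merge R3<->R0 -> R3=(1,6,0,11) R0=(1,6,0,11)
Op 11: merge R0<->R1 -> R0=(1,6,0,11) R1=(1,6,0,11)
Op 12: inc R3 by 3 -> R3=(1,6,0,14) value=21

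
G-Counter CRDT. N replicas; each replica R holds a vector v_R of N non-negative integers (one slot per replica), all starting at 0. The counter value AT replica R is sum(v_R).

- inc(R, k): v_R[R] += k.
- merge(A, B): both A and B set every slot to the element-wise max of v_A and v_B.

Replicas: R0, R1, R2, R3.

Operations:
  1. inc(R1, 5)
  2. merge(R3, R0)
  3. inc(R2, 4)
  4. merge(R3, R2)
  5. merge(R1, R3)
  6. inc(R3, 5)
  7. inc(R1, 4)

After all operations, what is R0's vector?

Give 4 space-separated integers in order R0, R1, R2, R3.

Answer: 0 0 0 0

Derivation:
Op 1: inc R1 by 5 -> R1=(0,5,0,0) value=5
Op 2: merge R3<->R0 -> R3=(0,0,0,0) R0=(0,0,0,0)
Op 3: inc R2 by 4 -> R2=(0,0,4,0) value=4
Op 4: merge R3<->R2 -> R3=(0,0,4,0) R2=(0,0,4,0)
Op 5: merge R1<->R3 -> R1=(0,5,4,0) R3=(0,5,4,0)
Op 6: inc R3 by 5 -> R3=(0,5,4,5) value=14
Op 7: inc R1 by 4 -> R1=(0,9,4,0) value=13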